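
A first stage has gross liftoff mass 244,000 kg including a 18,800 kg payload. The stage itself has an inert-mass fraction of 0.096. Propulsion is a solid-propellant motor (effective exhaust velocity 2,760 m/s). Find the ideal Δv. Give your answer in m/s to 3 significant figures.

Δv ≈ 4960 m/s

Stage wet mass = m₀ − payload = 244,000 − 18,800 = 225,200 kg.
Stage dry mass = ε × stage wet mass = 0.096 × 225,200 = 21,619.2 kg.
Burnout mass m_f = stage dry + payload = 21,619.2 + 18,800 = 40,419.2 kg.
Using Δv = v_e ln(m₀/m_f): Δv = v_e · ln(244,000/40,419.2) = 2760.0 × ln(6.037) = 2760.0 × 1.7979 ≈ 4962 m/s.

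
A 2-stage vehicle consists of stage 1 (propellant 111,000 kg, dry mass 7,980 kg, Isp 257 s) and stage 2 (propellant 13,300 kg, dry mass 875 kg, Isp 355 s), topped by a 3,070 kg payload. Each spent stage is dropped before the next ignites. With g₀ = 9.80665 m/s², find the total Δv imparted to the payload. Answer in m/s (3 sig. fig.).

Δv ≈ 9390 m/s

Ignition mass of stage 1 = 111,000+7,980 + 13,300+875 + 3,070 = 136,225 kg.
Stage 1: m₀ = 136,225 kg, m_f = 136,225 − 111,000 = 25,225 kg; Δv = 257×9.80665×ln(5.4) = 2520.3×1.6865 ≈ 4250 m/s.
Stage 2: m₀ = 17,245 kg, m_f = 17,245 − 13,300 = 3,945 kg; Δv = 355×9.80665×ln(4.371) = 3481.4×1.4751 ≈ 5135 m/s.
Total Δv = 4250 + 5135 = 9385 m/s.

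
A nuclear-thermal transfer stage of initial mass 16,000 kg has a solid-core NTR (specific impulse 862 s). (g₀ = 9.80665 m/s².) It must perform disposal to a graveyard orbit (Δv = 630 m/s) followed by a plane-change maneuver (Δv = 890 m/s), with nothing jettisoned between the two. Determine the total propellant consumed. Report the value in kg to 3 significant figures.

v_e = Isp · g₀ = 862 × 9.80665 = 8453.3 m/s.
After the first burn: m = 16000 × exp(−630/8453.3) = 16000 × 0.92818 = 14,850.9 kg.
After the second burn: m = 14,850.9 × exp(−890/8453.3) = 14,850.9 × 0.90007 = 13,366.8 kg.
Total propellant = m₀ − m_final = 16000 − 13,366.8 = 2,633.2 kg.

total propellant consumed ≈ 2630 kg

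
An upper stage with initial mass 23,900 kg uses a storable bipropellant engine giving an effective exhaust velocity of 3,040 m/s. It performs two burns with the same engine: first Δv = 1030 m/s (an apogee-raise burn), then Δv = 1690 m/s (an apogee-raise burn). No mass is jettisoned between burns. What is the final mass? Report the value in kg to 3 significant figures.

After the first burn: m = 23900 × exp(−1030/3040.0) = 23900 × 0.71261 = 17,031.4 kg.
After the second burn: m = 17,031.4 × exp(−1690/3040.0) = 17,031.4 × 0.57354 = 9,768.19 kg.

final mass ≈ 9770 kg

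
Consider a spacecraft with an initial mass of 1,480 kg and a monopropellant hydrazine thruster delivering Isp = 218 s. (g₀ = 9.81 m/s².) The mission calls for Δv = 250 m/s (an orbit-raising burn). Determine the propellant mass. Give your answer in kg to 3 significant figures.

propellant mass ≈ 163 kg

v_e = Isp · g₀ = 218 × 9.81 = 2138.6 m/s.
m₀/m_f = exp(Δv / v_e) = exp(250 / 2138.6) = exp(0.1169) = 1.1240.
m_f = 1,480 / 1.1240 = 1,316.73 kg, so propellant = m₀ − m_f = 1,480 − 1,316.73 = 163.27 kg.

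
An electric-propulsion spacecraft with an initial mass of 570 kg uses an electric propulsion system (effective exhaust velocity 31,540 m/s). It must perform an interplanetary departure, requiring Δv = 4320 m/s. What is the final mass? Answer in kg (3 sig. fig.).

final mass ≈ 497 kg

Rocket equation: m₀/m_f = exp(Δv / v_e) = exp(4320 / 31540.0) = exp(0.1370) = 1.1468.
m_f = m₀ / 1.1468 = 570 / 1.1468 = 497.035 kg.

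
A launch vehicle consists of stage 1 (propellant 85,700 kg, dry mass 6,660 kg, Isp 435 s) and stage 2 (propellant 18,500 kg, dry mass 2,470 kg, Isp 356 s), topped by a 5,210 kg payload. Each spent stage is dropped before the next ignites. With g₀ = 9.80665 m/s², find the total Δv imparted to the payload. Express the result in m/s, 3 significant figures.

Ignition mass of stage 1 = 85,700+6,660 + 18,500+2,470 + 5,210 = 118,540 kg.
Stage 1: m₀ = 118,540 kg, m_f = 118,540 − 85,700 = 32,840 kg; Δv = 435×9.80665×ln(3.61) = 4265.9×1.2836 ≈ 5476 m/s.
Stage 2: m₀ = 26,180 kg, m_f = 26,180 − 18,500 = 7,680 kg; Δv = 356×9.80665×ln(3.409) = 3491.2×1.2264 ≈ 4281 m/s.
Total Δv = 5476 + 4281 = 9757 m/s.

Δv ≈ 9760 m/s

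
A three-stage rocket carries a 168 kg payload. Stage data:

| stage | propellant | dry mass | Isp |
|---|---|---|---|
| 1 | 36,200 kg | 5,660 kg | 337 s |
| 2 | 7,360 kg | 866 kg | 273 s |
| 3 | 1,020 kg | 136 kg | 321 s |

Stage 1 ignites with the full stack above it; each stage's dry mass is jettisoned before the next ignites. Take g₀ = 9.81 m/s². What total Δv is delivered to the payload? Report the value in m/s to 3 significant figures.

Δv ≈ 12600 m/s

Ignition mass of stage 1 = 36,200+5,660 + 7,360+866 + 1,020+136 + 168 = 51,410 kg.
Stage 1: m₀ = 51,410 kg, m_f = 51,410 − 36,200 = 15,210 kg; Δv = 337×9.81×ln(3.38) = 3306.0×1.2179 ≈ 4026 m/s.
Stage 2: m₀ = 9,550 kg, m_f = 9,550 − 7,360 = 2,190 kg; Δv = 273×9.81×ln(4.361) = 2678.1×1.4726 ≈ 3944 m/s.
Stage 3: m₀ = 1,324 kg, m_f = 1,324 − 1,020 = 304 kg; Δv = 321×9.81×ln(4.355) = 3149.0×1.4714 ≈ 4633 m/s.
Total Δv = 4026 + 3944 + 4633 = 12603 m/s.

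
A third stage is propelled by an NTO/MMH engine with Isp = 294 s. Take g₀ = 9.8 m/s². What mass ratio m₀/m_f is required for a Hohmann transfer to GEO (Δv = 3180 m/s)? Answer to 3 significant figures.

v_e = Isp · g₀ = 294 × 9.8 = 2881.2 m/s.
Rocket equation: m₀/m_f = exp(Δv / v_e) = exp(3180 / 2881.2) = exp(1.1037) = 3.0153.

mass ratio ≈ 3.02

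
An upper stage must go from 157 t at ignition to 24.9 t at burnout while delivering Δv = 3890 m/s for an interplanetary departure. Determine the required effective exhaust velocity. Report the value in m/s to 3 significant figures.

ln(m₀/m_f) = ln(157000/24900) = ln(6.305) = 1.8414.
Using Δv = v_e ln(m₀/m_f): v_e = Δv / ln(m₀/m_f) = 3890 / 1.8414 = 2112.5 m/s.

v_e ≈ 2110 m/s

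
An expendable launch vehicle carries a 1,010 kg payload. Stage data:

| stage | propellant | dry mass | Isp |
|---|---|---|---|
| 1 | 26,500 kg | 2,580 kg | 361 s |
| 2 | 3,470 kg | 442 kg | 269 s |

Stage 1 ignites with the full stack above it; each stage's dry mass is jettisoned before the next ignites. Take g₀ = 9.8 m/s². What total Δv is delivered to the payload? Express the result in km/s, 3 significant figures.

Ignition mass of stage 1 = 26,500+2,580 + 3,470+442 + 1,010 = 34,002 kg.
Stage 1: m₀ = 34,002 kg, m_f = 34,002 − 26,500 = 7,502 kg; Δv = 361×9.8×ln(4.532) = 3537.8×1.5112 ≈ 5346 m/s.
Stage 2: m₀ = 4,922 kg, m_f = 4,922 − 3,470 = 1,452 kg; Δv = 269×9.8×ln(3.39) = 2636.2×1.2208 ≈ 3218 m/s.
Total Δv = 5346 + 3218 = 8564 m/s.

Δv ≈ 8.56 km/s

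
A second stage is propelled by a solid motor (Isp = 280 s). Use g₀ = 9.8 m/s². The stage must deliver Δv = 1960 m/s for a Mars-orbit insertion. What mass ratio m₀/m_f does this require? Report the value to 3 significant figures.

mass ratio ≈ 2.04

v_e = Isp · g₀ = 280 × 9.8 = 2744.0 m/s.
m₀/m_f = exp(Δv / v_e) = exp(1960 / 2744.0) = exp(0.7143) = 2.0427.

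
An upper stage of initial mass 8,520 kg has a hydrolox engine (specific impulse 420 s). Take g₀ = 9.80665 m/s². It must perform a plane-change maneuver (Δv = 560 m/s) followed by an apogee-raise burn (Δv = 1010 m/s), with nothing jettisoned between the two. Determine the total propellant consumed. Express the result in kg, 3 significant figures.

v_e = Isp · g₀ = 420 × 9.80665 = 4118.8 m/s.
After the first burn: m = 8520 × exp(−560/4118.8) = 8520 × 0.87288 = 7,436.94 kg.
After the second burn: m = 7,436.94 × exp(−1010/4118.8) = 7,436.94 × 0.78253 = 5,819.63 kg.
Total propellant = m₀ − m_final = 8520 − 5,819.63 = 2,700.37 kg.

total propellant consumed ≈ 2700 kg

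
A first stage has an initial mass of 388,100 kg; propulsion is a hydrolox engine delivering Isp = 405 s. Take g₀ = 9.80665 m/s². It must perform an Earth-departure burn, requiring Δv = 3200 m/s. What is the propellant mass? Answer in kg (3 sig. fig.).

v_e = Isp · g₀ = 405 × 9.80665 = 3971.7 m/s.
m₀/m_f = exp(Δv / v_e) = exp(3200 / 3971.7) = exp(0.8057) = 2.2383.
m_f = 388,100 / 2.2383 = 173,391 kg, so propellant = m₀ − m_f = 388,100 − 173,391 = 214,709 kg.

propellant mass ≈ 215000 kg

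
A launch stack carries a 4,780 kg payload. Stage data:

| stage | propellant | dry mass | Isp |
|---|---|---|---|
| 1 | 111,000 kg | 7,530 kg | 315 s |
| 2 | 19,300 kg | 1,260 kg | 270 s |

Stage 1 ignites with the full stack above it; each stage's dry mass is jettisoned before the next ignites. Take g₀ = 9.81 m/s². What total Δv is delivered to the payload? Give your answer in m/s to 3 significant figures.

Δv ≈ 8360 m/s

Ignition mass of stage 1 = 111,000+7,530 + 19,300+1,260 + 4,780 = 143,870 kg.
Stage 1: m₀ = 143,870 kg, m_f = 143,870 − 111,000 = 32,870 kg; Δv = 315×9.81×ln(4.377) = 3090.2×1.4763 ≈ 4562 m/s.
Stage 2: m₀ = 25,340 kg, m_f = 25,340 − 19,300 = 6,040 kg; Δv = 270×9.81×ln(4.195) = 2648.7×1.4340 ≈ 3798 m/s.
Total Δv = 4562 + 3798 = 8360 m/s.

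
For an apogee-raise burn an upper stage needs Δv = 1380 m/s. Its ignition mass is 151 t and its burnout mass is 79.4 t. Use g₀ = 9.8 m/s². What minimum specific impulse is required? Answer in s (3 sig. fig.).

Isp ≈ 219 s

ln(m₀/m_f) = ln(151000/79400) = ln(1.902) = 0.6428.
Rocket equation: v_e = Δv / ln(m₀/m_f) = 1380 / 0.6428 = 2146.9 m/s.
Isp = v_e / g₀ = 2146.9 / 9.8 = 219.1 s.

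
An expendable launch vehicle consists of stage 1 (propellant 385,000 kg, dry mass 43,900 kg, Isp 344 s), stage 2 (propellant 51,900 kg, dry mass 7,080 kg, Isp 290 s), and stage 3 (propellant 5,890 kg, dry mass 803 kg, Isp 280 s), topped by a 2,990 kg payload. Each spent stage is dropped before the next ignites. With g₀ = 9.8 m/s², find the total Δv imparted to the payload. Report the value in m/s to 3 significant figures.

Δv ≈ 11600 m/s

Ignition mass of stage 1 = 385,000+43,900 + 51,900+7,080 + 5,890+803 + 2,990 = 497,563 kg.
Stage 1: m₀ = 497,563 kg, m_f = 497,563 − 385,000 = 112,563 kg; Δv = 344×9.8×ln(4.42) = 3371.2×1.4862 ≈ 5010 m/s.
Stage 2: m₀ = 68,663 kg, m_f = 68,663 − 51,900 = 16,763 kg; Δv = 290×9.8×ln(4.096) = 2842.0×1.4100 ≈ 4007 m/s.
Stage 3: m₀ = 9,683 kg, m_f = 9,683 − 5,890 = 3,793 kg; Δv = 280×9.8×ln(2.553) = 2744.0×0.9372 ≈ 2572 m/s.
Total Δv = 5010 + 4007 + 2572 = 11589 m/s.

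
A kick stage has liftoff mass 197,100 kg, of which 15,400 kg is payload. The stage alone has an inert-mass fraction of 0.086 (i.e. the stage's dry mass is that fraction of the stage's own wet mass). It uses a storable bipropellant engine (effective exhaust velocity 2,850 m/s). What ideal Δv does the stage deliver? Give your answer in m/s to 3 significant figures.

Δv ≈ 5270 m/s

Stage wet mass = m₀ − payload = 197,100 − 15,400 = 181,700 kg.
Stage dry mass = ε × stage wet mass = 0.086 × 181,700 = 15,626.2 kg.
Burnout mass m_f = stage dry + payload = 15,626.2 + 15,400 = 31,026.2 kg.
From the ideal rocket equation, Δv = v_e · ln(197,100/31,026.2) = 2850.0 × ln(6.353) = 2850.0 × 1.8489 ≈ 5269 m/s.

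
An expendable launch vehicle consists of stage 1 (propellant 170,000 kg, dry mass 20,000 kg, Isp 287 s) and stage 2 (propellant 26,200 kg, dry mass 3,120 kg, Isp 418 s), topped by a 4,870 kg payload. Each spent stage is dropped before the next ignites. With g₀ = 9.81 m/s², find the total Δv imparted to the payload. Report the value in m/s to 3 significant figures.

Ignition mass of stage 1 = 170,000+20,000 + 26,200+3,120 + 4,870 = 224,190 kg.
Stage 1: m₀ = 224,190 kg, m_f = 224,190 − 170,000 = 54,190 kg; Δv = 287×9.81×ln(4.137) = 2815.5×1.4200 ≈ 3998 m/s.
Stage 2: m₀ = 34,190 kg, m_f = 34,190 − 26,200 = 7,990 kg; Δv = 418×9.81×ln(4.279) = 4100.6×1.4537 ≈ 5961 m/s.
Total Δv = 3998 + 5961 = 9959 m/s.

Δv ≈ 9960 m/s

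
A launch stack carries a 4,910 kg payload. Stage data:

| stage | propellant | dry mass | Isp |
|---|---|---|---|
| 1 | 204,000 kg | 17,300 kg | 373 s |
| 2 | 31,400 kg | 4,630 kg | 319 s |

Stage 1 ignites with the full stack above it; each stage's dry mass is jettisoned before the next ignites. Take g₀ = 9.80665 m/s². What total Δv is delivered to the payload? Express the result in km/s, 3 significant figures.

Δv ≈ 10.1 km/s

Ignition mass of stage 1 = 204,000+17,300 + 31,400+4,630 + 4,910 = 262,240 kg.
Stage 1: m₀ = 262,240 kg, m_f = 262,240 − 204,000 = 58,240 kg; Δv = 373×9.80665×ln(4.503) = 3657.9×1.5047 ≈ 5504 m/s.
Stage 2: m₀ = 40,940 kg, m_f = 40,940 − 31,400 = 9,540 kg; Δv = 319×9.80665×ln(4.291) = 3128.3×1.4566 ≈ 4557 m/s.
Total Δv = 5504 + 4557 = 10061 m/s.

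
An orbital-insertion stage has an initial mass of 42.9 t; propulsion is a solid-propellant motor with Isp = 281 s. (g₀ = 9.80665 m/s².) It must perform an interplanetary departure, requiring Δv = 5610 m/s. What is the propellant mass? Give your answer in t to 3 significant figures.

v_e = Isp · g₀ = 281 × 9.80665 = 2755.7 m/s.
Rocket equation: m₀/m_f = exp(Δv / v_e) = exp(5610 / 2755.7) = exp(2.0358) = 7.6584.
m_f = 42.9 / 7.6584 = 5.60169 t, so propellant = m₀ − m_f = 42.9 − 5.60169 = 37.29831 t.

propellant mass ≈ 37.3 t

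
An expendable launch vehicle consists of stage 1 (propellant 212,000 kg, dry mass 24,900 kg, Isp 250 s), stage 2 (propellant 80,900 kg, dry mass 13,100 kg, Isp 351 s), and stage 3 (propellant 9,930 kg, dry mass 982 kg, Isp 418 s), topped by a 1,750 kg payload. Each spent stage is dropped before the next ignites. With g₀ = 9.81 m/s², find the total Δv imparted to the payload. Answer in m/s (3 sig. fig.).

Ignition mass of stage 1 = 212,000+24,900 + 80,900+13,100 + 9,930+982 + 1,750 = 343,562 kg.
Stage 1: m₀ = 343,562 kg, m_f = 343,562 − 212,000 = 131,562 kg; Δv = 250×9.81×ln(2.611) = 2452.5×0.9599 ≈ 2354 m/s.
Stage 2: m₀ = 106,662 kg, m_f = 106,662 − 80,900 = 25,762 kg; Δv = 351×9.81×ln(4.14) = 3443.3×1.4208 ≈ 4892 m/s.
Stage 3: m₀ = 12,662 kg, m_f = 12,662 − 9,930 = 2,732 kg; Δv = 418×9.81×ln(4.635) = 4100.6×1.5336 ≈ 6289 m/s.
Total Δv = 2354 + 4892 + 6289 = 13535 m/s.

Δv ≈ 13500 m/s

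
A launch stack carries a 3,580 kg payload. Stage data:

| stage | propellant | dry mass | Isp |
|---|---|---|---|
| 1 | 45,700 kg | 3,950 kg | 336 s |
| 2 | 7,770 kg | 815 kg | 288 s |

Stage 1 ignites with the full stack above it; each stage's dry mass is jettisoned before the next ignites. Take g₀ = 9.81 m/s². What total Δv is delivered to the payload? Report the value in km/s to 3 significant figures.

Ignition mass of stage 1 = 45,700+3,950 + 7,770+815 + 3,580 = 61,815 kg.
Stage 1: m₀ = 61,815 kg, m_f = 61,815 − 45,700 = 16,115 kg; Δv = 336×9.81×ln(3.836) = 3296.2×1.3444 ≈ 4431 m/s.
Stage 2: m₀ = 12,165 kg, m_f = 12,165 − 7,770 = 4,395 kg; Δv = 288×9.81×ln(2.768) = 2825.3×1.0181 ≈ 2876 m/s.
Total Δv = 4431 + 2876 = 7307 m/s.

Δv ≈ 7.31 km/s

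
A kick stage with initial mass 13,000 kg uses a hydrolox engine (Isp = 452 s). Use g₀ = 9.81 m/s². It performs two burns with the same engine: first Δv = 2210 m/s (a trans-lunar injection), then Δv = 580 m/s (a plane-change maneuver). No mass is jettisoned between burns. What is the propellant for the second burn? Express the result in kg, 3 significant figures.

v_e = Isp · g₀ = 452 × 9.81 = 4434.1 m/s.
After the first burn: m = 13000 × exp(−2210/4434.1) = 13000 × 0.60750 = 7,897.5 kg.
After the second burn: m = 7,897.5 × exp(−580/4434.1) = 7,897.5 × 0.87739 = 6,929.19 kg.
Second-burn propellant = 7,897.5 − 6,929.19 = 968.31 kg.

propellant for the second burn ≈ 968 kg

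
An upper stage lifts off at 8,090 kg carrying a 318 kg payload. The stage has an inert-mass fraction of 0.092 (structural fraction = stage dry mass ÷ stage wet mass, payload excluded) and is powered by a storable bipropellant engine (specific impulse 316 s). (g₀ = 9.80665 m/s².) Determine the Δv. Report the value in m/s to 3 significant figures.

Stage wet mass = m₀ − payload = 8,090 − 318 = 7,772 kg.
Stage dry mass = ε × stage wet mass = 0.092 × 7,772 = 715.024 kg.
Burnout mass m_f = stage dry + payload = 715.024 + 318 = 1,033.024 kg.
v_e = Isp · g₀ = 316 × 9.80665 = 3098.9 m/s.
From the ideal rocket equation, Δv = v_e · ln(8,090/1,033.024) = 3098.9 × ln(7.831) = 3098.9 × 2.0581 ≈ 6378 m/s.

Δv ≈ 6380 m/s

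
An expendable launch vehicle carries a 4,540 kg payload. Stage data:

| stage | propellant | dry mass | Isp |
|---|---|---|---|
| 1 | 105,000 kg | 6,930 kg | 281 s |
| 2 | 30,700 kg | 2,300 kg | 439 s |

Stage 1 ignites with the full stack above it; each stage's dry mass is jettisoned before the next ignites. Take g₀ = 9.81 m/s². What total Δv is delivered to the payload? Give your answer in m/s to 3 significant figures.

Δv ≈ 10700 m/s

Ignition mass of stage 1 = 105,000+6,930 + 30,700+2,300 + 4,540 = 149,470 kg.
Stage 1: m₀ = 149,470 kg, m_f = 149,470 − 105,000 = 44,470 kg; Δv = 281×9.81×ln(3.361) = 2756.6×1.2123 ≈ 3342 m/s.
Stage 2: m₀ = 37,540 kg, m_f = 37,540 − 30,700 = 6,840 kg; Δv = 439×9.81×ln(5.488) = 4306.6×1.7026 ≈ 7332 m/s.
Total Δv = 3342 + 7332 = 10674 m/s.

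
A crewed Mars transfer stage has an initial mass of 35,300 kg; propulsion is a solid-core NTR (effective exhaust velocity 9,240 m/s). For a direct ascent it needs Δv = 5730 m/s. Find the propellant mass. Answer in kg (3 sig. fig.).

Using Δv = v_e ln(m₀/m_f): m₀/m_f = exp(Δv / v_e) = exp(5730 / 9240.0) = exp(0.6201) = 1.8592.
m_f = 35,300 / 1.8592 = 18,986.7 kg, so propellant = m₀ − m_f = 35,300 − 18,986.7 = 16,313.3 kg.

propellant mass ≈ 16300 kg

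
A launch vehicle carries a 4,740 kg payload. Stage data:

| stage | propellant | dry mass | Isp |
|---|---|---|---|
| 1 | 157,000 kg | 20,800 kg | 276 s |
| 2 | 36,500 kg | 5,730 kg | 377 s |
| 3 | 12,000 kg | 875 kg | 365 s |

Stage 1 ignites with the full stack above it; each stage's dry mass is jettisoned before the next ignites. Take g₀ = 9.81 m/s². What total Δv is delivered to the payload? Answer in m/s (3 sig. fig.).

Δv ≈ 10500 m/s

Ignition mass of stage 1 = 157,000+20,800 + 36,500+5,730 + 12,000+875 + 4,740 = 237,645 kg.
Stage 1: m₀ = 237,645 kg, m_f = 237,645 − 157,000 = 80,645 kg; Δv = 276×9.81×ln(2.947) = 2707.6×1.0807 ≈ 2926 m/s.
Stage 2: m₀ = 59,845 kg, m_f = 59,845 − 36,500 = 23,345 kg; Δv = 377×9.81×ln(2.564) = 3698.4×0.9414 ≈ 3482 m/s.
Stage 3: m₀ = 17,615 kg, m_f = 17,615 − 12,000 = 5,615 kg; Δv = 365×9.81×ln(3.137) = 3580.7×1.1433 ≈ 4094 m/s.
Total Δv = 2926 + 3482 + 4094 = 10502 m/s.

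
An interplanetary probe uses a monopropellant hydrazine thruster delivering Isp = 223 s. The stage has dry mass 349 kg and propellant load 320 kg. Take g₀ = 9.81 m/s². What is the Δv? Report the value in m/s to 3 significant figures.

v_e = Isp · g₀ = 223 × 9.81 = 2187.6 m/s.
m₀ = m_dry + m_prop = 349 + 320 = 669 kg.
Rocket equation: Δv = v_e · ln(m₀/m_f) = 2187.6 × ln(1.917) = 2187.6 × 0.6507 ≈ 1423.5 m/s.

Δv ≈ 1420 m/s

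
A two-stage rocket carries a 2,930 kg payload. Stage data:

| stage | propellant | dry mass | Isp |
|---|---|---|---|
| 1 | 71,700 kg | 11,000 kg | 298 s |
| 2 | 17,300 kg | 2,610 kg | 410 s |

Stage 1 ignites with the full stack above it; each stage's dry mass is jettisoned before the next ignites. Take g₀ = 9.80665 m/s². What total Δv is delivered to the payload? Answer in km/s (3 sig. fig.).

Ignition mass of stage 1 = 71,700+11,000 + 17,300+2,610 + 2,930 = 105,540 kg.
Stage 1: m₀ = 105,540 kg, m_f = 105,540 − 71,700 = 33,840 kg; Δv = 298×9.80665×ln(3.119) = 2922.4×1.1374 ≈ 3324 m/s.
Stage 2: m₀ = 22,840 kg, m_f = 22,840 − 17,300 = 5,540 kg; Δv = 410×9.80665×ln(4.123) = 4020.7×1.4165 ≈ 5695 m/s.
Total Δv = 3324 + 5695 = 9019 m/s.

Δv ≈ 9.02 km/s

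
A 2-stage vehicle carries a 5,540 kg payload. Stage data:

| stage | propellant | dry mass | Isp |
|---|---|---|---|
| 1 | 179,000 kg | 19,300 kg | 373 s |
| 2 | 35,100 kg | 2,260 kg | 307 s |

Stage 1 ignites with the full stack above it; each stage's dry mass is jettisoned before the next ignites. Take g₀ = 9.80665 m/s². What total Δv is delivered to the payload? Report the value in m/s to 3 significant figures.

Δv ≈ 10100 m/s

Ignition mass of stage 1 = 179,000+19,300 + 35,100+2,260 + 5,540 = 241,200 kg.
Stage 1: m₀ = 241,200 kg, m_f = 241,200 − 179,000 = 62,200 kg; Δv = 373×9.80665×ln(3.878) = 3657.9×1.3553 ≈ 4957 m/s.
Stage 2: m₀ = 42,900 kg, m_f = 42,900 − 35,100 = 7,800 kg; Δv = 307×9.80665×ln(5.5) = 3010.6×1.7047 ≈ 5132 m/s.
Total Δv = 4957 + 5132 = 10089 m/s.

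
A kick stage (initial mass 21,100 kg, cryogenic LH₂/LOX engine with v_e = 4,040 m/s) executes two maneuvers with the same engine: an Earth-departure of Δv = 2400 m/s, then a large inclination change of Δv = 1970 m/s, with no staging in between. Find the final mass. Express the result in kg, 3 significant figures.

final mass ≈ 7150 kg

After the first burn: m = 21100 × exp(−2400/4040.0) = 21100 × 0.55208 = 11,648.9 kg.
After the second burn: m = 11,648.9 × exp(−1970/4040.0) = 11,648.9 × 0.61408 = 7,153.36 kg.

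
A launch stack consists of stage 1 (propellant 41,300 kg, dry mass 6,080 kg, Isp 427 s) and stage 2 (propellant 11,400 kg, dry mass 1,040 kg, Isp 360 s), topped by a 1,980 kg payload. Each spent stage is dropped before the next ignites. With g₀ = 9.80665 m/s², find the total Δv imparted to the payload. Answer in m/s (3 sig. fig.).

Ignition mass of stage 1 = 41,300+6,080 + 11,400+1,040 + 1,980 = 61,800 kg.
Stage 1: m₀ = 61,800 kg, m_f = 61,800 − 41,300 = 20,500 kg; Δv = 427×9.80665×ln(3.015) = 4187.4×1.1035 ≈ 4621 m/s.
Stage 2: m₀ = 14,420 kg, m_f = 14,420 − 11,400 = 3,020 kg; Δv = 360×9.80665×ln(4.775) = 3530.4×1.5634 ≈ 5519 m/s.
Total Δv = 4621 + 5519 = 10140 m/s.

Δv ≈ 10100 m/s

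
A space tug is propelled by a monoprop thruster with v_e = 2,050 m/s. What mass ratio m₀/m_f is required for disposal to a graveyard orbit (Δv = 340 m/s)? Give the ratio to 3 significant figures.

From the ideal rocket equation, m₀/m_f = exp(Δv / v_e) = exp(340 / 2050.0) = exp(0.1659) = 1.1804.

mass ratio ≈ 1.18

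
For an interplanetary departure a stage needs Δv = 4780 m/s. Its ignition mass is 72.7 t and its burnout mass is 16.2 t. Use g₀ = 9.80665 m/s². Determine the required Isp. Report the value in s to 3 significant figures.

ln(m₀/m_f) = ln(72700/16200) = ln(4.488) = 1.5013.
v_e = Δv / ln(m₀/m_f) = 4780 / 1.5013 = 3183.8 m/s.
Isp = v_e / g₀ = 3183.8 / 9.80665 = 324.7 s.

Isp ≈ 325 s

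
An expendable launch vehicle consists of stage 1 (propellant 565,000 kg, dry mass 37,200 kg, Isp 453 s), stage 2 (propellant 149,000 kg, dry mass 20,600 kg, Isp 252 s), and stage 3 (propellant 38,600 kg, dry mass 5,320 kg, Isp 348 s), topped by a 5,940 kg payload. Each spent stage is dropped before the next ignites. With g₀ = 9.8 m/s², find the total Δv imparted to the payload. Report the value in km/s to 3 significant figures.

Ignition mass of stage 1 = 565,000+37,200 + 149,000+20,600 + 38,600+5,320 + 5,940 = 821,660 kg.
Stage 1: m₀ = 821,660 kg, m_f = 821,660 − 565,000 = 256,660 kg; Δv = 453×9.8×ln(3.201) = 4439.4×1.1636 ≈ 5166 m/s.
Stage 2: m₀ = 219,460 kg, m_f = 219,460 − 149,000 = 70,460 kg; Δv = 252×9.8×ln(3.115) = 2469.6×1.1361 ≈ 2806 m/s.
Stage 3: m₀ = 49,860 kg, m_f = 49,860 − 38,600 = 11,260 kg; Δv = 348×9.8×ln(4.428) = 3410.4×1.4880 ≈ 5075 m/s.
Total Δv = 5166 + 2806 + 5075 = 13047 m/s.

Δv ≈ 13.0 km/s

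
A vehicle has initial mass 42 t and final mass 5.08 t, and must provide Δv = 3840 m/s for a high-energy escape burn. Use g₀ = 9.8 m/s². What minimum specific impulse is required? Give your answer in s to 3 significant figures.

Isp ≈ 185 s

ln(m₀/m_f) = ln(42000/5080) = ln(8.268) = 2.1124.
Rocket equation: v_e = Δv / ln(m₀/m_f) = 3840 / 2.1124 = 1817.9 m/s.
Isp = v_e / g₀ = 1817.9 / 9.8 = 185.5 s.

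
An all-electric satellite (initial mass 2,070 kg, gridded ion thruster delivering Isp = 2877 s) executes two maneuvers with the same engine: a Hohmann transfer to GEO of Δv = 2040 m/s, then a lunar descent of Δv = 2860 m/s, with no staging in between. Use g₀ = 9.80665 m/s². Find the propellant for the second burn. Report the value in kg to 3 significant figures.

v_e = Isp · g₀ = 2877 × 9.80665 = 28213.7 m/s.
After the first burn: m = 2070 × exp(−2040/28213.7) = 2070 × 0.93025 = 1,925.62 kg.
After the second burn: m = 1,925.62 × exp(−2860/28213.7) = 1,925.62 × 0.90360 = 1,739.99 kg.
Second-burn propellant = 1,925.62 − 1,739.99 = 185.63 kg.

propellant for the second burn ≈ 186 kg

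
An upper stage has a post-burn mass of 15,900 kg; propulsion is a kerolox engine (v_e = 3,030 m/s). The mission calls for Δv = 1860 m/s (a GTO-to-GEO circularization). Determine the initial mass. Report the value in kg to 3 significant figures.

initial mass ≈ 29400 kg

From the ideal rocket equation, m₀/m_f = exp(Δv / v_e) = exp(1860 / 3030.0) = exp(0.6139) = 1.8476.
m₀ = m_f × 1.8476 = 15,900 × 1.8476 = 29,376.8 kg.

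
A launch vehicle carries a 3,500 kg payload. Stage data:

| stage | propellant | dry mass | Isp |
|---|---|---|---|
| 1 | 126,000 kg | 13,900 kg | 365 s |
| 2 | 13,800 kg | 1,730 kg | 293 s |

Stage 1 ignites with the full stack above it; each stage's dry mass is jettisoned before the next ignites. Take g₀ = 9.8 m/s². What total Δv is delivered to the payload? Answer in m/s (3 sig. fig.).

Δv ≈ 9340 m/s

Ignition mass of stage 1 = 126,000+13,900 + 13,800+1,730 + 3,500 = 158,930 kg.
Stage 1: m₀ = 158,930 kg, m_f = 158,930 − 126,000 = 32,930 kg; Δv = 365×9.8×ln(4.826) = 3577.0×1.5741 ≈ 5630 m/s.
Stage 2: m₀ = 19,030 kg, m_f = 19,030 − 13,800 = 5,230 kg; Δv = 293×9.8×ln(3.639) = 2871.4×1.2916 ≈ 3709 m/s.
Total Δv = 5630 + 3709 = 9339 m/s.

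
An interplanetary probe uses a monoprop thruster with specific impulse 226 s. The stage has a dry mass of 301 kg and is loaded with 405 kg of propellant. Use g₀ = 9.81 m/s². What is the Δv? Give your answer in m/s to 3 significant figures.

Δv ≈ 1890 m/s

v_e = Isp · g₀ = 226 × 9.81 = 2217.1 m/s.
m₀ = m_dry + m_prop = 301 + 405 = 706 kg.
Using Δv = v_e ln(m₀/m_f): Δv = v_e · ln(m₀/m_f) = 2217.1 × ln(2.346) = 2217.1 × 0.8525 ≈ 1890.1 m/s.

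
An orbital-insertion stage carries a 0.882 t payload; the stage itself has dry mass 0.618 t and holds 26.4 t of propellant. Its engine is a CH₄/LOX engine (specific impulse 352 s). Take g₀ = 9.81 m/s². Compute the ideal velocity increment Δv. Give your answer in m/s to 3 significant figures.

v_e = Isp · g₀ = 352 × 9.81 = 3453.1 m/s.
m₀ = payload + dry + propellant = 0.882 + 0.618 + 26.4 = 27.9 t.
m_f = payload + dry = 0.882 + 0.618 = 1.5 t.
Δv = v_e · ln(m₀/m_f) = 3453.1 × ln(18.6) = 3453.1 × 2.9232 ≈ 10094.0 m/s.

Δv ≈ 10100 m/s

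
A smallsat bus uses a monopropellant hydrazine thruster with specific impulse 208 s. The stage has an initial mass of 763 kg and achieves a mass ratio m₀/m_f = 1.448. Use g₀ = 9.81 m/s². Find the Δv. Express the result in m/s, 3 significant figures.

v_e = Isp · g₀ = 208 × 9.81 = 2040.5 m/s.
From the ideal rocket equation, Δv = v_e · ln(1.448) = 2040.5 × 0.3702 ≈ 755.4 m/s.

Δv ≈ 755 m/s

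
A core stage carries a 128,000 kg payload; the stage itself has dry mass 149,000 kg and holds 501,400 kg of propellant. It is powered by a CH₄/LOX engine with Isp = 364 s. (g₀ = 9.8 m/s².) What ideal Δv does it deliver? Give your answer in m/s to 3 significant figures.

v_e = Isp · g₀ = 364 × 9.8 = 3567.2 m/s.
m₀ = payload + dry + propellant = 128,000 + 149,000 + 501,400 = 778,400 kg.
m_f = payload + dry = 128,000 + 149,000 = 277,000 kg.
Δv = v_e · ln(m₀/m_f) = 3567.2 × ln(2.81) = 3567.2 × 1.0332 ≈ 3685.7 m/s.

Δv ≈ 3690 m/s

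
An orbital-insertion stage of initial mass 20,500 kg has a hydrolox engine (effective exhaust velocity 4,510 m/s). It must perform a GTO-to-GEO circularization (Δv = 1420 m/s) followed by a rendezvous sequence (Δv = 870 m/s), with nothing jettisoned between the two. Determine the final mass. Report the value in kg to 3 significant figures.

final mass ≈ 12300 kg

After the first burn: m = 20500 × exp(−1420/4510.0) = 20500 × 0.72989 = 14,962.7 kg.
After the second burn: m = 14,962.7 × exp(−870/4510.0) = 14,962.7 × 0.82456 = 12,337.6 kg.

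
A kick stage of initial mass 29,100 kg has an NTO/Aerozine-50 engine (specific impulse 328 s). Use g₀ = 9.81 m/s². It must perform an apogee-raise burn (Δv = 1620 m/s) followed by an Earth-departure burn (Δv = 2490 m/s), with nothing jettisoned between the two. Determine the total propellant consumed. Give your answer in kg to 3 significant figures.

total propellant consumed ≈ 21000 kg

v_e = Isp · g₀ = 328 × 9.81 = 3217.7 m/s.
After the first burn: m = 29100 × exp(−1620/3217.7) = 29100 × 0.60443 = 17,588.9 kg.
After the second burn: m = 17,588.9 × exp(−2490/3217.7) = 17,588.9 × 0.46123 = 8,112.53 kg.
Total propellant = m₀ − m_final = 29100 − 8,112.53 = 20,987.47 kg.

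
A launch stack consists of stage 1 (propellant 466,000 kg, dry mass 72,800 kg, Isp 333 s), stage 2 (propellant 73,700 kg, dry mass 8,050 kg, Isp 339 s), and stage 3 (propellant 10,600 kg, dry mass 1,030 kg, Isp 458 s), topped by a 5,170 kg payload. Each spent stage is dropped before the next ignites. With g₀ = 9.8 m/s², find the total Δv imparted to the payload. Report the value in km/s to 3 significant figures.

Ignition mass of stage 1 = 466,000+72,800 + 73,700+8,050 + 10,600+1,030 + 5,170 = 637,350 kg.
Stage 1: m₀ = 637,350 kg, m_f = 637,350 − 466,000 = 171,350 kg; Δv = 333×9.8×ln(3.72) = 3263.4×1.3136 ≈ 4287 m/s.
Stage 2: m₀ = 98,550 kg, m_f = 98,550 − 73,700 = 24,850 kg; Δv = 339×9.8×ln(3.966) = 3322.2×1.3777 ≈ 4577 m/s.
Stage 3: m₀ = 16,800 kg, m_f = 16,800 − 10,600 = 6,200 kg; Δv = 458×9.8×ln(2.71) = 4488.4×0.9968 ≈ 4474 m/s.
Total Δv = 4287 + 4577 + 4474 = 13338 m/s.

Δv ≈ 13.3 km/s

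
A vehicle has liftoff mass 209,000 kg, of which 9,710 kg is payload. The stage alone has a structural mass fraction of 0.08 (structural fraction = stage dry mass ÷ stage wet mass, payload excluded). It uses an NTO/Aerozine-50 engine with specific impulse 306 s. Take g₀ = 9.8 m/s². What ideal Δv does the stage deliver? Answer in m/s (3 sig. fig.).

Stage wet mass = m₀ − payload = 209,000 − 9,710 = 199,290 kg.
Stage dry mass = ε × stage wet mass = 0.08 × 199,290 = 15,943.2 kg.
Burnout mass m_f = stage dry + payload = 15,943.2 + 9,710 = 25,653.2 kg.
v_e = Isp · g₀ = 306 × 9.8 = 2998.8 m/s.
Δv = v_e · ln(209,000/25,653.2) = 2998.8 × ln(8.147) = 2998.8 × 2.0977 ≈ 6290 m/s.

Δv ≈ 6290 m/s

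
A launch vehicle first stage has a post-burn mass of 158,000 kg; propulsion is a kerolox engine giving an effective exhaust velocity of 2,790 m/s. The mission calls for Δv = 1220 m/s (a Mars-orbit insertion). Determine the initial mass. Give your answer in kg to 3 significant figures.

Using Δv = v_e ln(m₀/m_f): m₀/m_f = exp(Δv / v_e) = exp(1220 / 2790.0) = exp(0.4373) = 1.5485.
m₀ = m_f × 1.5485 = 158,000 × 1.5485 = 244,663 kg.

initial mass ≈ 245000 kg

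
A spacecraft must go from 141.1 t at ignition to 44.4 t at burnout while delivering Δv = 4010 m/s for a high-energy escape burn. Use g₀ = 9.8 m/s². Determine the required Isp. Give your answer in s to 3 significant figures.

ln(m₀/m_f) = ln(141100/44400) = ln(3.178) = 1.1562.
v_e = Δv / ln(m₀/m_f) = 4010 / 1.1562 = 3468.2 m/s.
Isp = v_e / g₀ = 3468.2 / 9.8 = 353.9 s.

Isp ≈ 354 s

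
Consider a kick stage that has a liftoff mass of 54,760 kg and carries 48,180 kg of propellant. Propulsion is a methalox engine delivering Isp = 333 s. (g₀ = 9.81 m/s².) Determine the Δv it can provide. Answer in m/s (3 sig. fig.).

Δv ≈ 6920 m/s

v_e = Isp · g₀ = 333 × 9.81 = 3266.7 m/s.
m_f = m₀ − m_prop = 54,760 − 48,180 = 6,580 kg.
Δv = v_e · ln(m₀/m_f) = 3266.7 × ln(8.322) = 3266.7 × 2.1189 ≈ 6922.0 m/s.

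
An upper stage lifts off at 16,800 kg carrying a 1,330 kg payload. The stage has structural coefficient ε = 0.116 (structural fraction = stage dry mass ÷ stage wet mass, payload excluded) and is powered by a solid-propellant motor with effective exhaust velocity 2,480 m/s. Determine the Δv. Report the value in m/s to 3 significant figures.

Δv ≈ 4170 m/s

Stage wet mass = m₀ − payload = 16,800 − 1,330 = 15,470 kg.
Stage dry mass = ε × stage wet mass = 0.116 × 15,470 = 1,794.52 kg.
Burnout mass m_f = stage dry + payload = 1,794.52 + 1,330 = 3,124.52 kg.
By the Tsiolkovsky rocket equation, Δv = v_e · ln(16,800/3,124.52) = 2480.0 × ln(5.377) = 2480.0 × 1.6821 ≈ 4172 m/s.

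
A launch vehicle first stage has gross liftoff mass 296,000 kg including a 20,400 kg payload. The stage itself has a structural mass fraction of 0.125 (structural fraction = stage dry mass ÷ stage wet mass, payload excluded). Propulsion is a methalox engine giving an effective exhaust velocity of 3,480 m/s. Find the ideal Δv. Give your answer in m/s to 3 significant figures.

Δv ≈ 5870 m/s

Stage wet mass = m₀ − payload = 296,000 − 20,400 = 275,600 kg.
Stage dry mass = ε × stage wet mass = 0.125 × 275,600 = 34,450 kg.
Burnout mass m_f = stage dry + payload = 34,450 + 20,400 = 54,850 kg.
Δv = v_e · ln(296,000/54,850) = 3480.0 × ln(5.397) = 3480.0 × 1.6858 ≈ 5866 m/s.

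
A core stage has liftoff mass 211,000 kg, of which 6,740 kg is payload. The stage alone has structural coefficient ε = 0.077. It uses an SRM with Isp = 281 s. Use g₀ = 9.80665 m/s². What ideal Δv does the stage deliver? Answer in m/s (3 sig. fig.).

Stage wet mass = m₀ − payload = 211,000 − 6,740 = 204,260 kg.
Stage dry mass = ε × stage wet mass = 0.077 × 204,260 = 15,728 kg.
Burnout mass m_f = stage dry + payload = 15,728 + 6,740 = 22,468 kg.
v_e = Isp · g₀ = 281 × 9.80665 = 2755.7 m/s.
Δv = v_e · ln(211,000/22,468) = 2755.7 × ln(9.391) = 2755.7 × 2.2398 ≈ 6172 m/s.

Δv ≈ 6170 m/s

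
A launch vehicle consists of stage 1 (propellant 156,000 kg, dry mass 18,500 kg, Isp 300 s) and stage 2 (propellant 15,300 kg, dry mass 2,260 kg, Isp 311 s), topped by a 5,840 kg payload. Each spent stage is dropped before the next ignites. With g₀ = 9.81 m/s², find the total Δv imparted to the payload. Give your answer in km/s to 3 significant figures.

Δv ≈ 7.81 km/s

Ignition mass of stage 1 = 156,000+18,500 + 15,300+2,260 + 5,840 = 197,900 kg.
Stage 1: m₀ = 197,900 kg, m_f = 197,900 − 156,000 = 41,900 kg; Δv = 300×9.81×ln(4.723) = 2943.0×1.5525 ≈ 4569 m/s.
Stage 2: m₀ = 23,400 kg, m_f = 23,400 − 15,300 = 8,100 kg; Δv = 311×9.81×ln(2.889) = 3050.9×1.0609 ≈ 3237 m/s.
Total Δv = 4569 + 3237 = 7806 m/s.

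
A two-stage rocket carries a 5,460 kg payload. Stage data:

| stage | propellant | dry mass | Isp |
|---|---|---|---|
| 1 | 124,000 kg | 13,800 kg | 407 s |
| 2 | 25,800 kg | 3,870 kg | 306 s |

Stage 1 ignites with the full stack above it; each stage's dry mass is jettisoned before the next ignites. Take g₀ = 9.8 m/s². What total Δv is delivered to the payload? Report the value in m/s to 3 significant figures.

Δv ≈ 9010 m/s

Ignition mass of stage 1 = 124,000+13,800 + 25,800+3,870 + 5,460 = 172,930 kg.
Stage 1: m₀ = 172,930 kg, m_f = 172,930 − 124,000 = 48,930 kg; Δv = 407×9.8×ln(3.534) = 3988.6×1.2625 ≈ 5036 m/s.
Stage 2: m₀ = 35,130 kg, m_f = 35,130 − 25,800 = 9,330 kg; Δv = 306×9.8×ln(3.765) = 2998.8×1.3258 ≈ 3976 m/s.
Total Δv = 5036 + 3976 = 9012 m/s.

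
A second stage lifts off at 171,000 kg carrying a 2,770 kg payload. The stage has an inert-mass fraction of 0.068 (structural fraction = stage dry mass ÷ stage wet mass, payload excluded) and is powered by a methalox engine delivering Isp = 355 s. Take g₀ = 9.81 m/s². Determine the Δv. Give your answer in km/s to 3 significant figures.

Δv ≈ 8.66 km/s

Stage wet mass = m₀ − payload = 171,000 − 2,770 = 168,230 kg.
Stage dry mass = ε × stage wet mass = 0.068 × 168,230 = 11,439.6 kg.
Burnout mass m_f = stage dry + payload = 11,439.6 + 2,770 = 14,209.6 kg.
v_e = Isp · g₀ = 355 × 9.81 = 3482.6 m/s.
Using Δv = v_e ln(m₀/m_f): Δv = v_e · ln(171,000/14,209.6) = 3482.6 × ln(12.03) = 3482.6 × 2.4877 ≈ 8664 m/s.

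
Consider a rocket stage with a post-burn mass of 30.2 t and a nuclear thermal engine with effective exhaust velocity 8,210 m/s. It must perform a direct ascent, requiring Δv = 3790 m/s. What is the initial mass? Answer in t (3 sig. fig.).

Rocket equation: m₀/m_f = exp(Δv / v_e) = exp(3790 / 8210.0) = exp(0.4616) = 1.5867.
m₀ = m_f × 1.5867 = 30.2 × 1.5867 = 47.9183 t.

initial mass ≈ 47.9 t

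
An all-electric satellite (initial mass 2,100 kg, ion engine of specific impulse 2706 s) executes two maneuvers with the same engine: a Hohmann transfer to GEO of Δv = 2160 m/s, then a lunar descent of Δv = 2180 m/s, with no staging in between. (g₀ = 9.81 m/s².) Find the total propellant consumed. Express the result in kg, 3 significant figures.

total propellant consumed ≈ 317 kg

v_e = Isp · g₀ = 2706 × 9.81 = 26545.9 m/s.
After the first burn: m = 2100 × exp(−2160/26545.9) = 2100 × 0.92185 = 1,935.89 kg.
After the second burn: m = 1,935.89 × exp(−2180/26545.9) = 1,935.89 × 0.92116 = 1,783.26 kg.
Total propellant = m₀ − m_final = 2100 − 1,783.26 = 316.74 kg.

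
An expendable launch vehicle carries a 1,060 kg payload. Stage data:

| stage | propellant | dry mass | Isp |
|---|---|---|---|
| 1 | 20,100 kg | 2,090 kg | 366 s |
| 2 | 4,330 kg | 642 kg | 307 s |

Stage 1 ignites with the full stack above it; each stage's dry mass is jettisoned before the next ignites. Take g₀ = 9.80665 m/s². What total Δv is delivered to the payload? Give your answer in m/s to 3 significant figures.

Ignition mass of stage 1 = 20,100+2,090 + 4,330+642 + 1,060 = 28,222 kg.
Stage 1: m₀ = 28,222 kg, m_f = 28,222 − 20,100 = 8,122 kg; Δv = 366×9.80665×ln(3.475) = 3589.2×1.2455 ≈ 4470 m/s.
Stage 2: m₀ = 6,032 kg, m_f = 6,032 − 4,330 = 1,702 kg; Δv = 307×9.80665×ln(3.544) = 3010.6×1.2653 ≈ 3809 m/s.
Total Δv = 4470 + 3809 = 8279 m/s.

Δv ≈ 8280 m/s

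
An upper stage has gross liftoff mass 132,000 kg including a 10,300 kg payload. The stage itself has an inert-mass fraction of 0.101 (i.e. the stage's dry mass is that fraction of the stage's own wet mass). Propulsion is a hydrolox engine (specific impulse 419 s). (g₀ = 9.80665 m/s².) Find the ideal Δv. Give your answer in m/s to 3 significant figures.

Δv ≈ 7250 m/s

Stage wet mass = m₀ − payload = 132,000 − 10,300 = 121,700 kg.
Stage dry mass = ε × stage wet mass = 0.101 × 121,700 = 12,291.7 kg.
Burnout mass m_f = stage dry + payload = 12,291.7 + 10,300 = 22,591.7 kg.
v_e = Isp · g₀ = 419 × 9.80665 = 4109.0 m/s.
From the ideal rocket equation, Δv = v_e · ln(132,000/22,591.7) = 4109.0 × ln(5.843) = 4109.0 × 1.7652 ≈ 7253 m/s.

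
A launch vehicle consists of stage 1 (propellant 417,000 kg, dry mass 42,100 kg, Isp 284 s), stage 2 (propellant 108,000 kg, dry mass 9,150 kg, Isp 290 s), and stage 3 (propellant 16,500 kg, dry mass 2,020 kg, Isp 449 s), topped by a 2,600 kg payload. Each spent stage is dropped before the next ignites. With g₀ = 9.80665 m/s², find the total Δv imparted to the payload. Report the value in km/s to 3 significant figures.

Ignition mass of stage 1 = 417,000+42,100 + 108,000+9,150 + 16,500+2,020 + 2,600 = 597,370 kg.
Stage 1: m₀ = 597,370 kg, m_f = 597,370 − 417,000 = 180,370 kg; Δv = 284×9.80665×ln(3.312) = 2785.1×1.1975 ≈ 3335 m/s.
Stage 2: m₀ = 138,270 kg, m_f = 138,270 − 108,000 = 30,270 kg; Δv = 290×9.80665×ln(4.568) = 2843.9×1.5191 ≈ 4320 m/s.
Stage 3: m₀ = 21,120 kg, m_f = 21,120 − 16,500 = 4,620 kg; Δv = 449×9.80665×ln(4.571) = 4403.2×1.5198 ≈ 6692 m/s.
Total Δv = 3335 + 4320 + 6692 = 14347 m/s.

Δv ≈ 14.3 km/s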